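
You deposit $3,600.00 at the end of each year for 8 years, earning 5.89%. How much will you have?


Formula: FV = PMT * ((1+r)^n - 1) / r
Growth factor: (1 + 0.0589)^8 = 1.580664
Numerator: 1.580664 - 1 = 0.580664
FV = $3,600.00 * 0.580664 / 0.0589 = $35,490.50

$35,490.50


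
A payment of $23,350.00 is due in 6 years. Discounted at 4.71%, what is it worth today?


Formula: PV = FV / (1 + r)^n
Substituting: PV = $23,350.00 / (1 + 0.0471)^6
Discount factor: (1.0471)^6 = 1.318041
PV = $23,350.00 / 1.318041 = $17,715.68

$17,715.68


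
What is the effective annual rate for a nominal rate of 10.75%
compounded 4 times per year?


Formula: EAR = (1 + r/m)^m - 1
Period rate: r/m = 0.1075 / 4 = 0.026875
Compounding: (1 + 0.026875)^4 = 1.111912
EAR = 1.111912 - 1 = 0.111912

0.111912


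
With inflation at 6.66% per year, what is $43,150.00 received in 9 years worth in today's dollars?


Formula: Real value = nominal / (1 + inflation)^years
Price level: (1 + 0.0666)^9 = 1.786546
Real value = $43,150.00 / 1.786546 = $24,152.75

$24,152.75


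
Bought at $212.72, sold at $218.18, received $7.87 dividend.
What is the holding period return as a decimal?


Formula: HPR = (P1 - P0 + D) / P0
Gain: $218.18 - $212.72 + $7.87 = $13.33
HPR = $13.33 / $212.72 = 0.0627

0.0627


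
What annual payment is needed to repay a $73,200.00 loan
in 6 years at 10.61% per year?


Formula: PMT = PV * r / (1 - (1+r)^(-n))
Denominator: 1 - (1 + 0.1061)^(-6) = 0.453948
Numerator: $73,200.00 * 0.1061 = 7766.52
PMT = 7766.52 / 0.453948 = $17,108.81

$17,108.81


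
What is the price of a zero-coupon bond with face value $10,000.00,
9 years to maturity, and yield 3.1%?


Formula: Price = FV / (1 + r)^n
Substituting: Price = $10,000.00 / (1 + 0.031)^9
Discount factor: (1.031)^9 = 1.316218
Price = $10,000.00 / 1.316218 = $7,597.52

$7,597.52


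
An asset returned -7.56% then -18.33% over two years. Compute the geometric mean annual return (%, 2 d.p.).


Formula: Geometric mean = ((1+r1)*(1+r2))^(1/2) - 1
Product: (1 + -0.0756) * (1 + -0.1833) = 0.9244 * 0.8167 = 0.754957
Square root: 0.754957^0.5 = 0.868883
Geometric mean = 0.868883 - 1 = -0.131117
As percentage: -13.11%

-13.11%


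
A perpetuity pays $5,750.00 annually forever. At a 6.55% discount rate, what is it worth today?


Formula: PV = C / r
Substituting: PV = $5,750.00 / 0.0655
PV = $87,786.26

$87,786.26


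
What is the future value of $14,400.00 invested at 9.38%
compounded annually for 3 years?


Formula: FV = P * (1 + r)^n
Substituting: FV = $14,400.00 * (1 + 0.0938)^3
Growth factor: (1.0938)^3 = 1.308621
FV = $14,400.00 * 1.308621 = $18,844.14

$18,844.14


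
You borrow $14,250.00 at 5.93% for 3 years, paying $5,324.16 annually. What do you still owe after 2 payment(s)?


Formula: Balance = PV*(1+r)^k - PMT*((1+r)^k - 1)/r
Growth: (1 + 0.0593)^2 = 1.122116
Accumulated factor: ((1+r)^k - 1)/r = 2.0593
Balance = $14,250.00 * 1.122116 - $5,324.16 * 2.0593
Balance = $5,026.12

$5,026.12


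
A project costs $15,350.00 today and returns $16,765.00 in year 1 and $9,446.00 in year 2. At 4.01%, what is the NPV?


Formula: NPV = C0 + C1/(1+r) + C2/(1+r)^2
Discount C1: $16,765.00 / (1 + 0.0401) = $16,118.64
Discount C2: $9,446.00 / (1 + 0.0401)^2 = $8,731.68
NPV = -$15,350.00 + $16,118.64 + $8,731.68 = $9,500.32

$9,500.32


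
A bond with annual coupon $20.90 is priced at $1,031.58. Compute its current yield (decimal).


Formula: Current yield = annual coupon / price
Substituting: CY = $20.90 / $1,031.58
CY = 0.02026

0.02026


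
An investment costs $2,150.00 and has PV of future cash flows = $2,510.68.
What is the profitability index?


Formula: PI = PV(cash flows) / initial investment
Substituting: PI = $2,510.68 / $2,150.00
PI = 1.1678

1.1678


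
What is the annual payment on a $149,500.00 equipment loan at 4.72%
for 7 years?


Formula: PMT = PV * r / (1 - (1+r)^(-n))
Denominator: 1 - (1 + 0.0472)^(-7) = 0.27591
Numerator: $149,500.00 * 0.0472 = 7056.4
PMT = 7056.4 / 0.27591 = $25,575.01

$25,575.01


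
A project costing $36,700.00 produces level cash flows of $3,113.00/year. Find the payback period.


Formula: Payback = investment / annual cash flow
Substituting: Payback = $36,700.00 / $3,113.00
Payback = 11.7893 years

11.7893 years


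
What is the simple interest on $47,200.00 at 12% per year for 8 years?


Formula: I = P * r * t
Substituting: I = $47,200.00 * 0.12 * 8
Step: I = $47,200.00 * 0.96
I = $45,312.00

$45,312.00


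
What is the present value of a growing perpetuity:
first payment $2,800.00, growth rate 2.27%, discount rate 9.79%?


Formula: PV = C / (r - g)
Spread: r - g = 0.0979 - 0.0227 = 0.0752
Substituting: PV = $2,800.00 / 0.0752
PV = $37,234.04

$37,234.04


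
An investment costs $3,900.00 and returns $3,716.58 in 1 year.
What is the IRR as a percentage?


Formula: IRR = C1/C0 - 1
Substituting: IRR = $3,716.58 / $3,900.00 - 1
Ratio: 0.952969 - 1 = -0.047031
IRR = -4.7031%

-4.7031%


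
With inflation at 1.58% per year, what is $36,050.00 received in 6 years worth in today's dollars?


Formula: Real value = nominal / (1 + inflation)^years
Price level: (1 + 0.0158)^6 = 1.098624
Real value = $36,050.00 / 1.098624 = $32,813.76

$32,813.76


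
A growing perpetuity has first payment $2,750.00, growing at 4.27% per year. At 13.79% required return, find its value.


Formula: PV = C / (r - g)
Spread: r - g = 0.1379 - 0.0427 = 0.0952
Substituting: PV = $2,750.00 / 0.0952
PV = $28,886.55

$28,886.55


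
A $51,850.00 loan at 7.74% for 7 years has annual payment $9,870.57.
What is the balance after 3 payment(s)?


Formula: Balance = PV*(1+r)^k - PMT*((1+r)^k - 1)/r
Growth: (1 + 0.0774)^3 = 1.250636
Accumulated factor: ((1+r)^k - 1)/r = 3.238191
Balance = $51,850.00 * 1.250636 - $9,870.57 * 3.238191
Balance = $32,882.69

$32,882.69


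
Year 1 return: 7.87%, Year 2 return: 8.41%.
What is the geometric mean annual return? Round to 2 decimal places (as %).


Formula: Geometric mean = ((1+r1)*(1+r2))^(1/2) - 1
Product: (1 + 0.0787) * (1 + 0.0841) = 1.0787 * 1.0841 = 1.169419
Square root: 1.169419^0.5 = 1.081397
Geometric mean = 1.081397 - 1 = 0.081397
As percentage: 8.14%

8.14%


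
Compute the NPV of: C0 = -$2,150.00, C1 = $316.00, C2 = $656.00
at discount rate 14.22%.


Formula: NPV = C0 + C1/(1+r) + C2/(1+r)^2
Discount C1: $316.00 / (1 + 0.1422) = $276.66
Discount C2: $656.00 / (1 + 0.1422)^2 = $502.83
NPV = -$2,150.00 + $276.66 + $502.83 = -$1,370.51

-$1,370.51


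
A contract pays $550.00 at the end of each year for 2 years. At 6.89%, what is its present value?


Formula: PV = PMT * (1 - (1+r)^(-n)) / r
Discount factor: (1 + 0.0689)^(-2) = 0.875237
Bracket: 1 - 0.875237 = 0.124763
PV = $550.00 * 0.124763 / 0.0689 = $995.93

$995.93


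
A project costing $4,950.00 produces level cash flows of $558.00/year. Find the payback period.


Formula: Payback = investment / annual cash flow
Substituting: Payback = $4,950.00 / $558.00
Payback = 8.871 years

8.871 years


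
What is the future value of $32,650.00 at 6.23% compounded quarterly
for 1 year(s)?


Formula: FV = P * (1 + r/m)^(m*t)
Period rate: r/m = 0.0623 / 4 = 0.015575
Total periods: m*t = 4 * 1 = 4
Growth factor: (1 + 0.015575)^4 = 1.063771
FV = $32,650.00 * 1.063771 = $34,732.11

$34,732.11


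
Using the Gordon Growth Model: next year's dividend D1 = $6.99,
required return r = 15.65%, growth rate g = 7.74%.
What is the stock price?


Formula: P = D1 / (r - g)
Spread: r - g = 0.1565 - 0.0774 = 0.0791
Substituting: P = $6.99 / 0.0791
P = $88.37

$88.37


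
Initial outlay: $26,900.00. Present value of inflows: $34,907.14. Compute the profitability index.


Formula: PI = PV(cash flows) / initial investment
Substituting: PI = $34,907.14 / $26,900.00
PI = 1.2977

1.2977


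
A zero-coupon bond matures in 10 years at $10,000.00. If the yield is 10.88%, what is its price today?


Formula: Price = FV / (1 + r)^n
Substituting: Price = $10,000.00 / (1 + 0.1088)^10
Discount factor: (1.1088)^10 = 2.808873
Price = $10,000.00 / 2.808873 = $3,560.15

$3,560.15


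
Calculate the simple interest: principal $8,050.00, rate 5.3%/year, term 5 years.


Formula: I = P * r * t
Substituting: I = $8,050.00 * 0.053 * 5
Step: I = $8,050.00 * 0.265
I = $2,133.25

$2,133.25


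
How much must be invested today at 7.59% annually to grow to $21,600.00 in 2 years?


Formula: PV = FV / (1 + r)^n
Substituting: PV = $21,600.00 / (1 + 0.0759)^2
Discount factor: (1.0759)^2 = 1.157561
PV = $21,600.00 / 1.157561 = $18,659.93

$18,659.93


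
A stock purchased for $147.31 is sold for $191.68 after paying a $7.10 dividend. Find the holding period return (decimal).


Formula: HPR = (P1 - P0 + D) / P0
Gain: $191.68 - $147.31 + $7.10 = $51.47
HPR = $51.47 / $147.31 = 0.3494

0.3494


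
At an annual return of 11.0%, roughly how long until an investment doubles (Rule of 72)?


Formula: Years ≈ 72 / r
Substituting: Years ≈ 72 / 11.0
Years ≈ 6.5

6.5 years


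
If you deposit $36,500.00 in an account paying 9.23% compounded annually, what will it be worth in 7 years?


Formula: FV = P * (1 + r)^n
Substituting: FV = $36,500.00 * (1 + 0.0923)^7
Growth factor: (1.0923)^7 = 1.855212
FV = $36,500.00 * 1.855212 = $67,715.24

$67,715.24


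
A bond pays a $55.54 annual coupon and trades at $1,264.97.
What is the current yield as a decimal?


Formula: Current yield = annual coupon / price
Substituting: CY = $55.54 / $1,264.97
CY = 0.043906

0.043906


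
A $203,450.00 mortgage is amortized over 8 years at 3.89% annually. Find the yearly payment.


Formula: PMT = PV * r / (1 - (1+r)^(-n))
Denominator: 1 - (1 + 0.0389)^(-8) = 0.263098
Numerator: $203,450.00 * 0.0389 = 7914.205
PMT = 7914.205 / 0.263098 = $30,080.88

$30,080.88


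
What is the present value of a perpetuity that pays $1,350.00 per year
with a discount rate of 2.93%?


Formula: PV = C / r
Substituting: PV = $1,350.00 / 0.0293
PV = $46,075.09

$46,075.09


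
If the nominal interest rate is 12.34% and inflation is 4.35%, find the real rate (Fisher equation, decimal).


Formula: (1 + r_real) = (1 + r_nom) / (1 + inflation)
Substituting: (1 + r_real) = 1.1234 / 1.0435
(1 + r_real) = 1.076569
r_real = 1.076569 - 1 = 0.076569

0.076569


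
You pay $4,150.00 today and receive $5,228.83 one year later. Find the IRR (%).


Formula: IRR = C1/C0 - 1
Substituting: IRR = $5,228.83 / $4,150.00 - 1
Ratio: 1.259959 - 1 = 0.259959
IRR = 25.9959%

25.9959%


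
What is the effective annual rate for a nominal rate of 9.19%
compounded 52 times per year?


Formula: EAR = (1 + r/m)^m - 1
Period rate: r/m = 0.0919 / 52 = 0.001767
Compounding: (1 + 0.001767)^52 = 1.096166
EAR = 1.096166 - 1 = 0.096166

0.096166


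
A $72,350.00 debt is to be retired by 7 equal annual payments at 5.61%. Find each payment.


Formula: PMT = PV * r / (1 - (1+r)^(-n))
Denominator: 1 - (1 + 0.0561)^(-7) = 0.31756
Numerator: $72,350.00 * 0.0561 = 4058.835
PMT = 4058.835 / 0.31756 = $12,781.33

$12,781.33


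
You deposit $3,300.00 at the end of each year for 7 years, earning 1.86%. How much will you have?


Formula: FV = PMT * ((1+r)^n - 1) / r
Growth factor: (1 + 0.0186)^7 = 1.137695
Numerator: 1.137695 - 1 = 0.137695
FV = $3,300.00 * 0.137695 / 0.0186 = $24,429.69

$24,429.69


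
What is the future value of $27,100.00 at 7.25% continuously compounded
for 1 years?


Formula: FV = P * e^(r*t)
Exponent: r*t = 0.0725 * 1 = 0.0725
e^(0.0725) = 1.075193
FV = $27,100.00 * 1.075193 = $29,137.73

$29,137.73


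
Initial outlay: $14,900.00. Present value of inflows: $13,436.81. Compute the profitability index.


Formula: PI = PV(cash flows) / initial investment
Substituting: PI = $13,436.81 / $14,900.00
PI = 0.9018

0.9018


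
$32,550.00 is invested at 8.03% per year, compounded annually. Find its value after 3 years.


Formula: FV = P * (1 + r)^n
Substituting: FV = $32,550.00 * (1 + 0.0803)^3
Growth factor: (1.0803)^3 = 1.260762
FV = $32,550.00 * 1.260762 = $41,037.80

$41,037.80


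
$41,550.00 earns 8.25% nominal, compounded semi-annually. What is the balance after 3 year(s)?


Formula: FV = P * (1 + r/m)^(m*t)
Period rate: r/m = 0.0825 / 2 = 0.04125
Total periods: m*t = 2 * 3 = 6
Growth factor: (1 + 0.04125)^6 = 1.274471
FV = $41,550.00 * 1.274471 = $52,954.29

$52,954.29


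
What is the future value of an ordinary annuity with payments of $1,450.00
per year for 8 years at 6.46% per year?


Formula: FV = PMT * ((1+r)^n - 1) / r
Growth factor: (1 + 0.0646)^8 = 1.650029
Numerator: 1.650029 - 1 = 0.650029
FV = $1,450.00 * 0.650029 / 0.0646 = $14,590.44

$14,590.44


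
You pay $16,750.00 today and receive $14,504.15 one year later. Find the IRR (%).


Formula: IRR = C1/C0 - 1
Substituting: IRR = $14,504.15 / $16,750.00 - 1
Ratio: 0.865919 - 1 = -0.134081
IRR = -13.4081%

-13.4081%


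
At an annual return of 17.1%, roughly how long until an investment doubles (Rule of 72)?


Formula: Years ≈ 72 / r
Substituting: Years ≈ 72 / 17.1
Years ≈ 4.2

4.2 years


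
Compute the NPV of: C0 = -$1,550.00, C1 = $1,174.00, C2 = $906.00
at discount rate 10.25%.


Formula: NPV = C0 + C1/(1+r) + C2/(1+r)^2
Discount C1: $1,174.00 / (1 + 0.1025) = $1,064.85
Discount C2: $906.00 / (1 + 0.1025)^2 = $745.37
NPV = -$1,550.00 + $1,064.85 + $745.37 = $260.22

$260.22


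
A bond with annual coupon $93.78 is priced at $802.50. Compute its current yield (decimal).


Formula: Current yield = annual coupon / price
Substituting: CY = $93.78 / $802.50
CY = 0.11686

0.11686


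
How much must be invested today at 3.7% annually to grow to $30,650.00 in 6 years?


Formula: PV = FV / (1 + r)^n
Substituting: PV = $30,650.00 / (1 + 0.037)^6
Discount factor: (1.037)^6 = 1.243577
PV = $30,650.00 / 1.243577 = $24,646.65

$24,646.65


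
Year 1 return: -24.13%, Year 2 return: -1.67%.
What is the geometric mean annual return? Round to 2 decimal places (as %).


Formula: Geometric mean = ((1+r1)*(1+r2))^(1/2) - 1
Product: (1 + -0.2413) * (1 + -0.0167) = 0.7587 * 0.9833 = 0.74603
Square root: 0.74603^0.5 = 0.86373
Geometric mean = 0.86373 - 1 = -0.13627
As percentage: -13.63%

-13.63%


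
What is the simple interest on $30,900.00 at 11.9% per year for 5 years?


Formula: I = P * r * t
Substituting: I = $30,900.00 * 0.119 * 5
Step: I = $30,900.00 * 0.595
I = $18,385.50

$18,385.50


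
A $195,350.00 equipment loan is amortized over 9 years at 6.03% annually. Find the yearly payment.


Formula: PMT = PV * r / (1 - (1+r)^(-n))
Denominator: 1 - (1 + 0.0603)^(-9) = 0.409607
Numerator: $195,350.00 * 0.0603 = 11779.605
PMT = 11779.605 / 0.409607 = $28,758.30

$28,758.30


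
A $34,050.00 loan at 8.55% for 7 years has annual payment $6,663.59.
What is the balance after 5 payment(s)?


Formula: Balance = PV*(1+r)^k - PMT*((1+r)^k - 1)/r
Growth: (1 + 0.0855)^5 = 1.507125
Accumulated factor: ((1+r)^k - 1)/r = 5.931281
Balance = $34,050.00 * 1.507125 - $6,663.59 * 5.931281
Balance = $11,793.97

$11,793.97


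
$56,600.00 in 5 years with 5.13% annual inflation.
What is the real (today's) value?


Formula: Real value = nominal / (1 + inflation)^years
Price level: (1 + 0.0513)^5 = 1.284202
Real value = $56,600.00 / 1.284202 = $44,074.07

$44,074.07


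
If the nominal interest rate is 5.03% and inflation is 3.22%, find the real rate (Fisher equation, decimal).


Formula: (1 + r_real) = (1 + r_nom) / (1 + inflation)
Substituting: (1 + r_real) = 1.0503 / 1.0322
(1 + r_real) = 1.017535
r_real = 1.017535 - 1 = 0.017535

0.017535


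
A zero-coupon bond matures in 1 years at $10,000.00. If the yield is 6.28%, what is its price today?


Formula: Price = FV / (1 + r)^n
Substituting: Price = $10,000.00 / (1 + 0.0628)^1
Discount factor: (1.0628)^1 = 1.0628
Price = $10,000.00 / 1.0628 = $9,409.11

$9,409.11


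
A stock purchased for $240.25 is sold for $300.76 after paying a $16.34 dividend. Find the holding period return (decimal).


Formula: HPR = (P1 - P0 + D) / P0
Gain: $300.76 - $240.25 + $16.34 = $76.85
HPR = $76.85 / $240.25 = 0.3199

0.3199


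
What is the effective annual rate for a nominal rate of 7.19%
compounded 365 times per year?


Formula: EAR = (1 + r/m)^m - 1
Period rate: r/m = 0.0719 / 365 = 0.000197
Compounding: (1 + 0.000197)^365 = 1.07454
EAR = 1.07454 - 1 = 0.07454

0.07454


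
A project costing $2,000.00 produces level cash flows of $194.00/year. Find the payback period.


Formula: Payback = investment / annual cash flow
Substituting: Payback = $2,000.00 / $194.00
Payback = 10.3093 years

10.3093 years


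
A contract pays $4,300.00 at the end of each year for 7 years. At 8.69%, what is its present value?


Formula: PV = PMT * (1 - (1+r)^(-n)) / r
Discount factor: (1 + 0.0869)^(-7) = 0.55805
Bracket: 1 - 0.55805 = 0.44195
PV = $4,300.00 * 0.44195 / 0.0869 = $21,868.66

$21,868.66


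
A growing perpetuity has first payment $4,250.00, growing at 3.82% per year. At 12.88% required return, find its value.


Formula: PV = C / (r - g)
Spread: r - g = 0.1288 - 0.0382 = 0.0906
Substituting: PV = $4,250.00 / 0.0906
PV = $46,909.49

$46,909.49


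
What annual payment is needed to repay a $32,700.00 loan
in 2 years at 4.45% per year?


Formula: PMT = PV * r / (1 - (1+r)^(-n))
Denominator: 1 - (1 + 0.0445)^(-2) = 0.083393
Numerator: $32,700.00 * 0.0445 = 1455.15
PMT = 1455.15 / 0.083393 = $17,449.28

$17,449.28


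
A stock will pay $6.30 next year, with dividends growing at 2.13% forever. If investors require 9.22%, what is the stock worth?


Formula: P = D1 / (r - g)
Spread: r - g = 0.0922 - 0.0213 = 0.0709
Substituting: P = $6.30 / 0.0709
P = $88.86

$88.86


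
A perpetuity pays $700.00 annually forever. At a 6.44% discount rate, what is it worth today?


Formula: PV = C / r
Substituting: PV = $700.00 / 0.0644
PV = $10,869.57

$10,869.57


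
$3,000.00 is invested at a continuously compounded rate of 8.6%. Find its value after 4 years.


Formula: FV = P * e^(r*t)
Exponent: r*t = 0.086 * 4 = 0.344
e^(0.344) = 1.410579
FV = $3,000.00 * 1.410579 = $4,231.74

$4,231.74


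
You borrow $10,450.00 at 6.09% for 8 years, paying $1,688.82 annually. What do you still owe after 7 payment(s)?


Formula: Balance = PV*(1+r)^k - PMT*((1+r)^k - 1)/r
Growth: (1 + 0.0609)^7 = 1.51259
Accumulated factor: ((1+r)^k - 1)/r = 8.416908
Balance = $10,450.00 * 1.51259 - $1,688.82 * 8.416908
Balance = $1,591.92

$1,591.92


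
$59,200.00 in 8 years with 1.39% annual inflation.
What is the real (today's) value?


Formula: Real value = nominal / (1 + inflation)^years
Price level: (1 + 0.0139)^8 = 1.116763
Real value = $59,200.00 / 1.116763 = $53,010.36

$53,010.36


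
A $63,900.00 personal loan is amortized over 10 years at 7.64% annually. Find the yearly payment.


Formula: PMT = PV * r / (1 - (1+r)^(-n))
Denominator: 1 - (1 + 0.0764)^(-10) = 0.52108
Numerator: $63,900.00 * 0.0764 = 4881.96
PMT = 4881.96 / 0.52108 = $9,368.93

$9,368.93


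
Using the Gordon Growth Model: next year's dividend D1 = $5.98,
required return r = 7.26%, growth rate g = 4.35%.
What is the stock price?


Formula: P = D1 / (r - g)
Spread: r - g = 0.0726 - 0.0435 = 0.0291
Substituting: P = $5.98 / 0.0291
P = $205.50

$205.50


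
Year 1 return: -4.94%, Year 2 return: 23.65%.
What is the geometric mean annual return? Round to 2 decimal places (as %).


Formula: Geometric mean = ((1+r1)*(1+r2))^(1/2) - 1
Product: (1 + -0.0494) * (1 + 0.2365) = 0.9506 * 1.2365 = 1.175417
Square root: 1.175417^0.5 = 1.084166
Geometric mean = 1.084166 - 1 = 0.084166
As percentage: 8.42%

8.42%


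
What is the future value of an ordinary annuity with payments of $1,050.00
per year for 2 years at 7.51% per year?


Formula: FV = PMT * ((1+r)^n - 1) / r
Growth factor: (1 + 0.0751)^2 = 1.15584
Numerator: 1.15584 - 1 = 0.15584
FV = $1,050.00 * 0.15584 / 0.0751 = $2,178.86

$2,178.86


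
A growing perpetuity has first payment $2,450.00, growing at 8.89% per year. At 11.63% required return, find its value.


Formula: PV = C / (r - g)
Spread: r - g = 0.1163 - 0.0889 = 0.0274
Substituting: PV = $2,450.00 / 0.0274
PV = $89,416.06

$89,416.06


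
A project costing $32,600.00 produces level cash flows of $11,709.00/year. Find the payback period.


Formula: Payback = investment / annual cash flow
Substituting: Payback = $32,600.00 / $11,709.00
Payback = 2.7842 years

2.7842 years


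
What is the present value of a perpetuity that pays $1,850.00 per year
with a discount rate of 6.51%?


Formula: PV = C / r
Substituting: PV = $1,850.00 / 0.0651
PV = $28,417.82

$28,417.82


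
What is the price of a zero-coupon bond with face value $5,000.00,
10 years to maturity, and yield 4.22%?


Formula: Price = FV / (1 + r)^n
Substituting: Price = $5,000.00 / (1 + 0.0422)^10
Discount factor: (1.0422)^10 = 1.511857
Price = $5,000.00 / 1.511857 = $3,307.19

$3,307.19


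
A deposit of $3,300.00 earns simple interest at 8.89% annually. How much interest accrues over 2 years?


Formula: I = P * r * t
Substituting: I = $3,300.00 * 0.0889 * 2
Step: I = $3,300.00 * 0.1778
I = $586.74

$586.74


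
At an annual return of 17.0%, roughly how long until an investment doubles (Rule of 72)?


Formula: Years ≈ 72 / r
Substituting: Years ≈ 72 / 17.0
Years ≈ 4.2

4.2 years


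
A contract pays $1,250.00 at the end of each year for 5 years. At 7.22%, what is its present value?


Formula: PV = PMT * (1 - (1+r)^(-n)) / r
Discount factor: (1 + 0.0722)^(-5) = 0.705701
Bracket: 1 - 0.705701 = 0.294299
PV = $1,250.00 * 0.294299 / 0.0722 = $5,095.20

$5,095.20


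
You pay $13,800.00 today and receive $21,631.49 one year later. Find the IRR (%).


Formula: IRR = C1/C0 - 1
Substituting: IRR = $21,631.49 / $13,800.00 - 1
Ratio: 1.567499 - 1 = 0.567499
IRR = 56.7499%

56.7499%


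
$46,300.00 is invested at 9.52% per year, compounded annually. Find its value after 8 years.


Formula: FV = P * (1 + r)^n
Substituting: FV = $46,300.00 * (1 + 0.0952)^8
Growth factor: (1.0952)^8 = 2.069891
FV = $46,300.00 * 2.069891 = $95,835.95

$95,835.95


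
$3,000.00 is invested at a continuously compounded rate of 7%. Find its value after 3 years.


Formula: FV = P * e^(r*t)
Exponent: r*t = 0.07 * 3 = 0.21
e^(0.21) = 1.233678
FV = $3,000.00 * 1.233678 = $3,701.03

$3,701.03


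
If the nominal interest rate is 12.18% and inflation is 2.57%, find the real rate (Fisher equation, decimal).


Formula: (1 + r_real) = (1 + r_nom) / (1 + inflation)
Substituting: (1 + r_real) = 1.1218 / 1.0257
(1 + r_real) = 1.093692
r_real = 1.093692 - 1 = 0.093692

0.093692


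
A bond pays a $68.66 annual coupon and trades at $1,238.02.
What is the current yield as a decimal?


Formula: Current yield = annual coupon / price
Substituting: CY = $68.66 / $1,238.02
CY = 0.05546

0.05546


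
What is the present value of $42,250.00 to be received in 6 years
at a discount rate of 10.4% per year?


Formula: PV = FV / (1 + r)^n
Substituting: PV = $42,250.00 / (1 + 0.104)^6
Discount factor: (1.104)^6 = 1.810566
PV = $42,250.00 / 1.810566 = $23,335.24

$23,335.24


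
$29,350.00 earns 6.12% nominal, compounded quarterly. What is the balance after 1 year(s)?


Formula: FV = P * (1 + r/m)^(m*t)
Period rate: r/m = 0.0612 / 4 = 0.0153
Total periods: m*t = 4 * 1 = 4
Growth factor: (1 + 0.0153)^4 = 1.062619
FV = $29,350.00 * 1.062619 = $31,187.87

$31,187.87


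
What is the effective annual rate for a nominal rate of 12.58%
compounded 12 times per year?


Formula: EAR = (1 + r/m)^m - 1
Period rate: r/m = 0.1258 / 12 = 0.010483
Compounding: (1 + 0.010483)^12 = 1.133313
EAR = 1.133313 - 1 = 0.133313

0.133313


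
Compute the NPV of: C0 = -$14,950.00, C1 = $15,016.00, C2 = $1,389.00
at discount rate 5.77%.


Formula: NPV = C0 + C1/(1+r) + C2/(1+r)^2
Discount C1: $15,016.00 / (1 + 0.0577) = $14,196.84
Discount C2: $1,389.00 / (1 + 0.0577)^2 = $1,241.59
NPV = -$14,950.00 + $14,196.84 + $1,241.59 = $488.43

$488.43


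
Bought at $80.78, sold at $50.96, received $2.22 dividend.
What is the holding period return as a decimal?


Formula: HPR = (P1 - P0 + D) / P0
Gain: $50.96 - $80.78 + $2.22 = -$27.60
HPR = -$27.60 / $80.78 = -0.3417

-0.3417


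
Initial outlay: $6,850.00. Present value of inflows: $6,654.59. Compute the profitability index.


Formula: PI = PV(cash flows) / initial investment
Substituting: PI = $6,654.59 / $6,850.00
PI = 0.9715

0.9715


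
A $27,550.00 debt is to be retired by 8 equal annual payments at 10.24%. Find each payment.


Formula: PMT = PV * r / (1 - (1+r)^(-n))
Denominator: 1 - (1 + 0.1024)^(-8) = 0.541556
Numerator: $27,550.00 * 0.1024 = 2821.12
PMT = 2821.12 / 0.541556 = $5,209.29

$5,209.29


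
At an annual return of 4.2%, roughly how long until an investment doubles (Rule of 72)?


Formula: Years ≈ 72 / r
Substituting: Years ≈ 72 / 4.2
Years ≈ 17.1

17.1 years


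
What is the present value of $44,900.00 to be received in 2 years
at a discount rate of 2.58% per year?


Formula: PV = FV / (1 + r)^n
Substituting: PV = $44,900.00 / (1 + 0.0258)^2
Discount factor: (1.0258)^2 = 1.052266
PV = $44,900.00 / 1.052266 = $42,669.83

$42,669.83


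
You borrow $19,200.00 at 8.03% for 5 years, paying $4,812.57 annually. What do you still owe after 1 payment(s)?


Formula: Balance = PV*(1+r)^k - PMT*((1+r)^k - 1)/r
Growth: (1 + 0.0803)^1 = 1.0803
Accumulated factor: ((1+r)^k - 1)/r = 1.0
Balance = $19,200.00 * 1.0803 - $4,812.57 * 1.0
Balance = $15,929.19

$15,929.19


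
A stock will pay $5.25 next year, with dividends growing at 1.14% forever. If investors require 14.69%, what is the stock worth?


Formula: P = D1 / (r - g)
Spread: r - g = 0.1469 - 0.0114 = 0.1355
Substituting: P = $5.25 / 0.1355
P = $38.75

$38.75


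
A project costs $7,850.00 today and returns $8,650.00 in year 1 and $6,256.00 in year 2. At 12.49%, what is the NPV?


Formula: NPV = C0 + C1/(1+r) + C2/(1+r)^2
Discount C1: $8,650.00 / (1 + 0.1249) = $7,689.57
Discount C2: $6,256.00 / (1 + 0.1249)^2 = $4,943.89
NPV = -$7,850.00 + $7,689.57 + $4,943.89 = $4,783.46

$4,783.46


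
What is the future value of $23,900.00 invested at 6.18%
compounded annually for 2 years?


Formula: FV = P * (1 + r)^n
Substituting: FV = $23,900.00 * (1 + 0.0618)^2
Growth factor: (1.0618)^2 = 1.127419
FV = $23,900.00 * 1.127419 = $26,945.32

$26,945.32


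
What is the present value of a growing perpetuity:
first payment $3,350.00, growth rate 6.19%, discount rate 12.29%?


Formula: PV = C / (r - g)
Spread: r - g = 0.1229 - 0.0619 = 0.061
Substituting: PV = $3,350.00 / 0.061
PV = $54,918.03

$54,918.03


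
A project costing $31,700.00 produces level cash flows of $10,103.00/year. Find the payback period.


Formula: Payback = investment / annual cash flow
Substituting: Payback = $31,700.00 / $10,103.00
Payback = 3.1377 years

3.1377 years


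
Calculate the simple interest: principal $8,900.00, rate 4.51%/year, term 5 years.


Formula: I = P * r * t
Substituting: I = $8,900.00 * 0.0451 * 5
Step: I = $8,900.00 * 0.2255
I = $2,006.95

$2,006.95


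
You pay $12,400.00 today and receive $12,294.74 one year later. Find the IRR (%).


Formula: IRR = C1/C0 - 1
Substituting: IRR = $12,294.74 / $12,400.00 - 1
Ratio: 0.991511 - 1 = -0.008489
IRR = -0.8489%

-0.8489%


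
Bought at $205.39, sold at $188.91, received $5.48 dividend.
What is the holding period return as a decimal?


Formula: HPR = (P1 - P0 + D) / P0
Gain: $188.91 - $205.39 + $5.48 = -$11.00
HPR = -$11.00 / $205.39 = -0.0536

-0.0536


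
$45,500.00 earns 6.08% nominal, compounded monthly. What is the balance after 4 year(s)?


Formula: FV = P * (1 + r/m)^(m*t)
Period rate: r/m = 0.0608 / 12 = 0.005067
Total periods: m*t = 12 * 4 = 48
Growth factor: (1 + 0.005067)^48 = 1.274541
FV = $45,500.00 * 1.274541 = $57,991.61

$57,991.61


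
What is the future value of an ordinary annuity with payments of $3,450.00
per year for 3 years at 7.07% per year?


Formula: FV = PMT * ((1+r)^n - 1) / r
Growth factor: (1 + 0.0707)^3 = 1.227449
Numerator: 1.227449 - 1 = 0.227449
FV = $3,450.00 * 0.227449 / 0.0707 = $11,098.99

$11,098.99


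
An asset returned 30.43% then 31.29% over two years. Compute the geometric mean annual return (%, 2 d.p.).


Formula: Geometric mean = ((1+r1)*(1+r2))^(1/2) - 1
Product: (1 + 0.3043) * (1 + 0.3129) = 1.3043 * 1.3129 = 1.712415
Square root: 1.712415^0.5 = 1.308593
Geometric mean = 1.308593 - 1 = 0.308593
As percentage: 30.86%

30.86%


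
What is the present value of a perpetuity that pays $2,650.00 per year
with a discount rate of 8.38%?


Formula: PV = C / r
Substituting: PV = $2,650.00 / 0.0838
PV = $31,622.91

$31,622.91


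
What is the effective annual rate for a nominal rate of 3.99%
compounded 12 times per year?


Formula: EAR = (1 + r/m)^m - 1
Period rate: r/m = 0.0399 / 12 = 0.003325
Compounding: (1 + 0.003325)^12 = 1.040638
EAR = 1.040638 - 1 = 0.040638

0.040638


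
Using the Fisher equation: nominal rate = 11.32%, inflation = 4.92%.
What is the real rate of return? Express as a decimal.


Formula: (1 + r_real) = (1 + r_nom) / (1 + inflation)
Substituting: (1 + r_real) = 1.1132 / 1.0492
(1 + r_real) = 1.060999
r_real = 1.060999 - 1 = 0.060999

0.060999


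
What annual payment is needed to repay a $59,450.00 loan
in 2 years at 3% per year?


Formula: PMT = PV * r / (1 - (1+r)^(-n))
Denominator: 1 - (1 + 0.03)^(-2) = 0.057404
Numerator: $59,450.00 * 0.03 = 1783.5
PMT = 1783.5 / 0.057404 = $31,069.21

$31,069.21


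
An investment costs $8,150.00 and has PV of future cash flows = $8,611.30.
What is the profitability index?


Formula: PI = PV(cash flows) / initial investment
Substituting: PI = $8,611.30 / $8,150.00
PI = 1.0566

1.0566


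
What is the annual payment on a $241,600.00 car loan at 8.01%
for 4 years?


Formula: PMT = PV * r / (1 - (1+r)^(-n))
Denominator: 1 - (1 + 0.0801)^(-4) = 0.265242
Numerator: $241,600.00 * 0.0801 = 19352.16
PMT = 19352.16 / 0.265242 = $72,960.30

$72,960.30


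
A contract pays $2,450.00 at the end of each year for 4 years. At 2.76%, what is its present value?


Formula: PV = PMT * (1 - (1+r)^(-n)) / r
Discount factor: (1 + 0.0276)^(-4) = 0.896817
Bracket: 1 - 0.896817 = 0.103183
PV = $2,450.00 * 0.103183 / 0.0276 = $9,159.40

$9,159.40


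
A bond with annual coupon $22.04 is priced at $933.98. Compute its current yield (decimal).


Formula: Current yield = annual coupon / price
Substituting: CY = $22.04 / $933.98
CY = 0.023598

0.023598


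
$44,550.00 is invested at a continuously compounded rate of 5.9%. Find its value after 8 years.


Formula: FV = P * e^(r*t)
Exponent: r*t = 0.059 * 8 = 0.472
e^(0.472) = 1.603197
FV = $44,550.00 * 1.603197 = $71,422.44

$71,422.44


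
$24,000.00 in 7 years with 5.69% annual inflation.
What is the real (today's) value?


Formula: Real value = nominal / (1 + inflation)^years
Price level: (1 + 0.0569)^7 = 1.473117
Real value = $24,000.00 / 1.473117 = $16,291.98

$16,291.98


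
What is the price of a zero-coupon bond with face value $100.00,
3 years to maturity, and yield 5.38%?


Formula: Price = FV / (1 + r)^n
Substituting: Price = $100.00 / (1 + 0.0538)^3
Discount factor: (1.0538)^3 = 1.170239
Price = $100.00 / 1.170239 = $85.45

$85.45


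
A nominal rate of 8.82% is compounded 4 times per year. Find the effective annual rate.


Formula: EAR = (1 + r/m)^m - 1
Period rate: r/m = 0.0882 / 4 = 0.02205
Compounding: (1 + 0.02205)^4 = 1.09116
EAR = 1.09116 - 1 = 0.09116

0.09116


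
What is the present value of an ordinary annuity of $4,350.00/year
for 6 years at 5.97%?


Formula: PV = PMT * (1 - (1+r)^(-n)) / r
Discount factor: (1 + 0.0597)^(-6) = 0.706159
Bracket: 1 - 0.706159 = 0.293841
PV = $4,350.00 * 0.293841 / 0.0597 = $21,410.54

$21,410.54


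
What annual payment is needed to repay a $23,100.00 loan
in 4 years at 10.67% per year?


Formula: PMT = PV * r / (1 - (1+r)^(-n))
Denominator: 1 - (1 + 0.1067)^(-4) = 0.333377
Numerator: $23,100.00 * 0.1067 = 2464.77
PMT = 2464.77 / 0.333377 = $7,393.34

$7,393.34


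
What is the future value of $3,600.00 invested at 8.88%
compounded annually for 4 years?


Formula: FV = P * (1 + r)^n
Substituting: FV = $3,600.00 * (1 + 0.0888)^4
Growth factor: (1.0888)^4 = 1.405376
FV = $3,600.00 * 1.405376 = $5,059.35

$5,059.35


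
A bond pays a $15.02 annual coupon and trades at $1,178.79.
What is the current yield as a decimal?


Formula: Current yield = annual coupon / price
Substituting: CY = $15.02 / $1,178.79
CY = 0.012742

0.012742


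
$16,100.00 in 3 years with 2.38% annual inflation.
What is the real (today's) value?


Formula: Real value = nominal / (1 + inflation)^years
Price level: (1 + 0.0238)^3 = 1.073113
Real value = $16,100.00 / 1.073113 = $15,003.08

$15,003.08


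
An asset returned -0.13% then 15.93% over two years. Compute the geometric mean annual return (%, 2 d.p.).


Formula: Geometric mean = ((1+r1)*(1+r2))^(1/2) - 1
Product: (1 + -0.0013) * (1 + 0.1593) = 0.9987 * 1.1593 = 1.157793
Square root: 1.157793^0.5 = 1.076008
Geometric mean = 1.076008 - 1 = 0.076008
As percentage: 7.60%

7.60%


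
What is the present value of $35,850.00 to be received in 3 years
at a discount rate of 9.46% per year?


Formula: PV = FV / (1 + r)^n
Substituting: PV = $35,850.00 / (1 + 0.0946)^3
Discount factor: (1.0946)^3 = 1.311494
PV = $35,850.00 / 1.311494 = $27,335.24

$27,335.24


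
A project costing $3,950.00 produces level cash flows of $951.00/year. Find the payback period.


Formula: Payback = investment / annual cash flow
Substituting: Payback = $3,950.00 / $951.00
Payback = 4.1535 years

4.1535 years


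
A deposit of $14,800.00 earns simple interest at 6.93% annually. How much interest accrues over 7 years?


Formula: I = P * r * t
Substituting: I = $14,800.00 * 0.0693 * 7
Step: I = $14,800.00 * 0.4851
I = $7,179.48

$7,179.48


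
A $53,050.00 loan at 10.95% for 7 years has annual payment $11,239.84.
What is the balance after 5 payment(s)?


Formula: Balance = PV*(1+r)^k - PMT*((1+r)^k - 1)/r
Growth: (1 + 0.1095)^5 = 1.681266
Accumulated factor: ((1+r)^k - 1)/r = 6.221611
Balance = $53,050.00 * 1.681266 - $11,239.84 * 6.221611
Balance = $19,261.27

$19,261.27


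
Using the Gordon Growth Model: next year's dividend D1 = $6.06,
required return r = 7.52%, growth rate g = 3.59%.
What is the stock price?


Formula: P = D1 / (r - g)
Spread: r - g = 0.0752 - 0.0359 = 0.0393
Substituting: P = $6.06 / 0.0393
P = $154.20

$154.20


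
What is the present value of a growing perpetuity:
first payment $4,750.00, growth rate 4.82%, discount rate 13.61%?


Formula: PV = C / (r - g)
Spread: r - g = 0.1361 - 0.0482 = 0.0879
Substituting: PV = $4,750.00 / 0.0879
PV = $54,038.68

$54,038.68


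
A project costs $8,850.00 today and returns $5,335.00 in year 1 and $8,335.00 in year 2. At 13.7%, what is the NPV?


Formula: NPV = C0 + C1/(1+r) + C2/(1+r)^2
Discount C1: $5,335.00 / (1 + 0.137) = $4,692.17
Discount C2: $8,335.00 / (1 + 0.137)^2 = $6,447.40
NPV = -$8,850.00 + $4,692.17 + $6,447.40 = $2,289.57

$2,289.57


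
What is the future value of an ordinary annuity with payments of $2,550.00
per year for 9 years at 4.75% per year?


Formula: FV = PMT * ((1+r)^n - 1) / r
Growth factor: (1 + 0.0475)^9 = 1.5184
Numerator: 1.5184 - 1 = 0.5184
FV = $2,550.00 * 0.5184 / 0.0475 = $27,829.91

$27,829.91


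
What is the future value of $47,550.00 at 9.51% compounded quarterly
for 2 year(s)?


Formula: FV = P * (1 + r/m)^(m*t)
Period rate: r/m = 0.0951 / 4 = 0.023775
Total periods: m*t = 4 * 2 = 8
Growth factor: (1 + 0.023775)^8 = 1.206802
FV = $47,550.00 * 1.206802 = $57,383.45

$57,383.45


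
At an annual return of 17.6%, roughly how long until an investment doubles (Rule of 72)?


Formula: Years ≈ 72 / r
Substituting: Years ≈ 72 / 17.6
Years ≈ 4.1

4.1 years


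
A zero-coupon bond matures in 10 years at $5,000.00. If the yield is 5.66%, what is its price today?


Formula: Price = FV / (1 + r)^n
Substituting: Price = $5,000.00 / (1 + 0.0566)^10
Discount factor: (1.0566)^10 = 1.734227
Price = $5,000.00 / 1.734227 = $2,883.13

$2,883.13


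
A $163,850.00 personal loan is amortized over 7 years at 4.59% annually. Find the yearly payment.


Formula: PMT = PV * r / (1 - (1+r)^(-n))
Denominator: 1 - (1 + 0.0459)^(-7) = 0.269586
Numerator: $163,850.00 * 0.0459 = 7520.715
PMT = 7520.715 / 0.269586 = $27,897.24

$27,897.24


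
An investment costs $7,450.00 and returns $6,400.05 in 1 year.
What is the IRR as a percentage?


Formula: IRR = C1/C0 - 1
Substituting: IRR = $6,400.05 / $7,450.00 - 1
Ratio: 0.859067 - 1 = -0.140933
IRR = -14.0933%

-14.0933%


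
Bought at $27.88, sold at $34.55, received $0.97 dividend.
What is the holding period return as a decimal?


Formula: HPR = (P1 - P0 + D) / P0
Gain: $34.55 - $27.88 + $0.97 = $7.64
HPR = $7.64 / $27.88 = 0.274

0.274


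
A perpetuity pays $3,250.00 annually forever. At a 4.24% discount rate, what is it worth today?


Formula: PV = C / r
Substituting: PV = $3,250.00 / 0.0424
PV = $76,650.94

$76,650.94


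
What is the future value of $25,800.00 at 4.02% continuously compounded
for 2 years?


Formula: FV = P * e^(r*t)
Exponent: r*t = 0.0402 * 2 = 0.0804
e^(0.0804) = 1.08372
FV = $25,800.00 * 1.08372 = $27,959.99

$27,959.99


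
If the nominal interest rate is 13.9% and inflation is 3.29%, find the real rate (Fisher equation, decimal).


Formula: (1 + r_real) = (1 + r_nom) / (1 + inflation)
Substituting: (1 + r_real) = 1.139 / 1.0329
(1 + r_real) = 1.10272
r_real = 1.10272 - 1 = 0.10272

0.10272


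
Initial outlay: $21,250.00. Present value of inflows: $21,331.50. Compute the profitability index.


Formula: PI = PV(cash flows) / initial investment
Substituting: PI = $21,331.50 / $21,250.00
PI = 1.0038

1.0038


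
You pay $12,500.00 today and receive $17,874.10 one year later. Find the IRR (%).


Formula: IRR = C1/C0 - 1
Substituting: IRR = $17,874.10 / $12,500.00 - 1
Ratio: 1.429928 - 1 = 0.429928
IRR = 42.9928%

42.9928%


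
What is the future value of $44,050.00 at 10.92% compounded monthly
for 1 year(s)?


Formula: FV = P * (1 + r/m)^(m*t)
Period rate: r/m = 0.1092 / 12 = 0.0091
Total periods: m*t = 12 * 1 = 12
Growth factor: (1 + 0.0091)^12 = 1.114835
FV = $44,050.00 * 1.114835 = $49,108.47

$49,108.47


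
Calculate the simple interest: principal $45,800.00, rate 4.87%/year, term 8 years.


Formula: I = P * r * t
Substituting: I = $45,800.00 * 0.0487 * 8
Step: I = $45,800.00 * 0.3896
I = $17,843.68

$17,843.68


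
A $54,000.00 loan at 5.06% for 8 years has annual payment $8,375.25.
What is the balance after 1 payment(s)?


Formula: Balance = PV*(1+r)^k - PMT*((1+r)^k - 1)/r
Growth: (1 + 0.0506)^1 = 1.0506
Accumulated factor: ((1+r)^k - 1)/r = 1.0
Balance = $54,000.00 * 1.0506 - $8,375.25 * 1.0
Balance = $48,357.15

$48,357.15


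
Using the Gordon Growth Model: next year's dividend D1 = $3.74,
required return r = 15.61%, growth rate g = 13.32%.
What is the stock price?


Formula: P = D1 / (r - g)
Spread: r - g = 0.1561 - 0.1332 = 0.0229
Substituting: P = $3.74 / 0.0229
P = $163.32

$163.32


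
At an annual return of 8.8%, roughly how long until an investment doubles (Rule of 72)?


Formula: Years ≈ 72 / r
Substituting: Years ≈ 72 / 8.8
Years ≈ 8.2

8.2 years


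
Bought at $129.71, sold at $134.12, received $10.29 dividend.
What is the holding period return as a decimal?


Formula: HPR = (P1 - P0 + D) / P0
Gain: $134.12 - $129.71 + $10.29 = $14.70
HPR = $14.70 / $129.71 = 0.1133

0.1133
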